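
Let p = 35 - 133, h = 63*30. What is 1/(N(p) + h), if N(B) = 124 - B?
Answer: 1/2112 ≈ 0.00047348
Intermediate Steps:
h = 1890
p = -98
1/(N(p) + h) = 1/((124 - 1*(-98)) + 1890) = 1/((124 + 98) + 1890) = 1/(222 + 1890) = 1/2112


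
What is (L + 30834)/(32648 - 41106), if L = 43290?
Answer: -37062/4229 ≈ -8.7638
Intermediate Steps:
(L + 30834)/(32648 - 41106) = (43290 + 30834)/(32648 - 41106) = 74124/(-8458) = 74124*(-1/8458) = -37062/4229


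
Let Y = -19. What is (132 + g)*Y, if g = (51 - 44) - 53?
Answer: -1634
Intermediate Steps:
g = -46 (g = 7 - 53 = -46)
(132 + g)*Y = (132 - 46)*(-19) = 86*(-19) = -1634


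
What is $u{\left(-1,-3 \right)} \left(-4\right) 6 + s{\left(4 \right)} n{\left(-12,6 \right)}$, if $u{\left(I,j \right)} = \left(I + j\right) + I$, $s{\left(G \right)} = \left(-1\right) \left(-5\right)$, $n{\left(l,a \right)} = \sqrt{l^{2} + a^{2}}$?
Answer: $120 + 30 \sqrt{5} \approx 187.08$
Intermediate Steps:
$n{\left(l,a \right)} = \sqrt{a^{2} + l^{2}}$
$s{\left(G \right)} = 5$
$u{\left(I,j \right)} = j + 2 I$
$u{\left(-1,-3 \right)} \left(-4\right) 6 + s{\left(4 \right)} n{\left(-12,6 \right)} = \left(-3 + 2 \left(-1\right)\right) \left(-4\right) 6 + 5 \sqrt{6^{2} + \left(-12\right)^{2}} = \left(-3 - 2\right) \left(-4\right) 6 + 5 \sqrt{36 + 144} = \left(-5\right) \left(-4\right) 6 + 5 \sqrt{180} = 20 \cdot 6 + 5 \cdot 6 \sqrt{5} = 120 + 30 \sqrt{5}$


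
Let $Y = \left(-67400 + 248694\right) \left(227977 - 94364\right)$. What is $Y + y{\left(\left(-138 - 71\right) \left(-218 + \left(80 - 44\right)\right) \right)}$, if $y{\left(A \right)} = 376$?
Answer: $24223235598$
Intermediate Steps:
$Y = 24223235222$ ($Y = 181294 \cdot 133613 = 24223235222$)
$Y + y{\left(\left(-138 - 71\right) \left(-218 + \left(80 - 44\right)\right) \right)} = 24223235222 + 376 = 24223235598$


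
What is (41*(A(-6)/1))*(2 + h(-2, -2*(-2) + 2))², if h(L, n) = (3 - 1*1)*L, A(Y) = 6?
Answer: 984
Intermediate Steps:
h(L, n) = 2*L (h(L, n) = (3 - 1)*L = 2*L)
(41*(A(-6)/1))*(2 + h(-2, -2*(-2) + 2))² = (41*(6/1))*(2 + 2*(-2))² = (41*(6*1))*(2 - 4)² = (41*6)*(-2)² = 246*4 = 984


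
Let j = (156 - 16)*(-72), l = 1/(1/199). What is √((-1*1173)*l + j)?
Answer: I*√243507 ≈ 493.46*I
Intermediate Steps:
l = 199 (l = 1/(1/199) = 199)
j = -10080 (j = 140*(-72) = -10080)
√((-1*1173)*l + j) = √(-1*1173*199 - 10080) = √(-1173*199 - 10080) = √(-233427 - 10080) = √(-243507) = I*√243507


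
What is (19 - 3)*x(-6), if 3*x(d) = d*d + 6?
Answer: 224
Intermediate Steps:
x(d) = 2 + d²/3 (x(d) = (d*d + 6)/3 = (d² + 6)/3 = (6 + d²)/3 = 2 + d²/3)
(19 - 3)*x(-6) = (19 - 3)*(2 + (⅓)*(-6)²) = 16*(2 + (⅓)*36) = 16*(2 + 12) = 16*14 = 224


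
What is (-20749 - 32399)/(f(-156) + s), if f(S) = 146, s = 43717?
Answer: -17716/14621 ≈ -1.2117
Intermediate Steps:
(-20749 - 32399)/(f(-156) + s) = (-20749 - 32399)/(146 + 43717) = -53148/43863 = -53148*1/43863 = -17716/14621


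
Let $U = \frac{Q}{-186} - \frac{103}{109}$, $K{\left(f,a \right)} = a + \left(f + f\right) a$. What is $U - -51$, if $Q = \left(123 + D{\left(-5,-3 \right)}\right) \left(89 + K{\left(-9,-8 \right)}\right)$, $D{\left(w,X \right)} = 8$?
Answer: $- \frac{732653}{6758} \approx -108.41$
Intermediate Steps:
$K{\left(f,a \right)} = a + 2 a f$ ($K{\left(f,a \right)} = a + 2 f a = a + 2 a f$)
$Q = 29475$ ($Q = \left(123 + 8\right) \left(89 - 8 \left(1 + 2 \left(-9\right)\right)\right) = 131 \left(89 - 8 \left(1 - 18\right)\right) = 131 \left(89 - -136\right) = 131 \left(89 + 136\right) = 131 \cdot 225 = 29475$)
$U = - \frac{1077311}{6758}$ ($U = \frac{29475}{-186} - \frac{103}{109} = 29475 \left(- \frac{1}{186}\right) - \frac{103}{109} = - \frac{9825}{62} - \frac{103}{109} = - \frac{1077311}{6758} \approx -159.41$)
$U - -51 = - \frac{1077311}{6758} - -51 = - \frac{1077311}{6758} + 51 = - \frac{732653}{6758}$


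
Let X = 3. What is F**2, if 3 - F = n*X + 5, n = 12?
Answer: 1444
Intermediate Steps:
F = -38 (F = 3 - (12*3 + 5) = 3 - (36 + 5) = 3 - 1*41 = 3 - 41 = -38)
F**2 = (-38)**2 = 1444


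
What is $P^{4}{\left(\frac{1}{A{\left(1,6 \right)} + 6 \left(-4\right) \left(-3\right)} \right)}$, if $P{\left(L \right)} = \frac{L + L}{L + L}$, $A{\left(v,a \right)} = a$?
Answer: $1$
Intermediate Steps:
$P{\left(L \right)} = 1$ ($P{\left(L \right)} = \frac{2 L}{2 L} = 2 L \frac{1}{2 L} = 1$)
$P^{4}{\left(\frac{1}{A{\left(1,6 \right)} + 6 \left(-4\right) \left(-3\right)} \right)} = 1^{4} = 1$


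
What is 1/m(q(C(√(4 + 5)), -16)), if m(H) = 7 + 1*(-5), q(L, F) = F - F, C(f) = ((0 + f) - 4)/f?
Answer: ½ ≈ 0.50000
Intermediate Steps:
C(f) = (-4 + f)/f (C(f) = (f - 4)/f = (-4 + f)/f)
q(L, F) = 0
m(H) = 2 (m(H) = 7 - 5 = 2)
1/m(q(C(√(4 + 5)), -16)) = 1/2 = ½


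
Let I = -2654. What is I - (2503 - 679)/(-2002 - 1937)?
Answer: -3484094/1313 ≈ -2653.5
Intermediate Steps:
I - (2503 - 679)/(-2002 - 1937) = -2654 - (2503 - 679)/(-2002 - 1937) = -2654 - 1824/(-3939) = -2654 - 1824*(-1)/3939 = -2654 - 1*(-608/1313) = -2654 + 608/1313 = -3484094/1313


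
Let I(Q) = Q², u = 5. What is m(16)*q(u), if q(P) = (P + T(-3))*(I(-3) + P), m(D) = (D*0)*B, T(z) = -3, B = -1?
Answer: 0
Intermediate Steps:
m(D) = 0 (m(D) = (D*0)*(-1) = 0*(-1) = 0)
q(P) = (-3 + P)*(9 + P) (q(P) = (P - 3)*((-3)² + P) = (-3 + P)*(9 + P))
m(16)*q(u) = 0*(-27 + 5² + 6*5) = 0*(-27 + 25 + 30) = 0*28 = 0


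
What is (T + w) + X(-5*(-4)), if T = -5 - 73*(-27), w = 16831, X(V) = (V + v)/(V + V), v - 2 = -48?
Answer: 375927/20 ≈ 18796.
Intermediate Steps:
v = -46 (v = 2 - 48 = -46)
X(V) = (-46 + V)/(2*V) (X(V) = (V - 46)/(V + V) = (-46 + V)/((2*V)) = (-46 + V)*(1/(2*V)) = (-46 + V)/(2*V))
T = 1966 (T = -5 + 1971 = 1966)
(T + w) + X(-5*(-4)) = (1966 + 16831) + (-46 - 5*(-4))/(2*((-5*(-4)))) = 18797 + (1/2)*(-46 + 20)/20 = 18797 + (1/2)*(1/20)*(-26) = 18797 - 13/20 = 375927/20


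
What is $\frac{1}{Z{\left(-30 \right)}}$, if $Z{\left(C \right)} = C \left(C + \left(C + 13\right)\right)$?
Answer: $\frac{1}{1410} \approx 0.00070922$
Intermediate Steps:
$Z{\left(C \right)} = C \left(13 + 2 C\right)$ ($Z{\left(C \right)} = C \left(C + \left(13 + C\right)\right) = C \left(13 + 2 C\right)$)
$\frac{1}{Z{\left(-30 \right)}} = \frac{1}{\left(-30\right) \left(13 + 2 \left(-30\right)\right)} = \frac{1}{\left(-30\right) \left(13 - 60\right)} = \frac{1}{\left(-30\right) \left(-47\right)} = \frac{1}{1410}$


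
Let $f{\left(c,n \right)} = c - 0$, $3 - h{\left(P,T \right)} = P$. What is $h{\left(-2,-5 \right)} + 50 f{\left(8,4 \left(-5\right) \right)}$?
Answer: $405$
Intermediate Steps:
$h{\left(P,T \right)} = 3 - P$
$f{\left(c,n \right)} = c$ ($f{\left(c,n \right)} = c + 0 = c$)
$h{\left(-2,-5 \right)} + 50 f{\left(8,4 \left(-5\right) \right)} = \left(3 - -2\right) + 50 \cdot 8 = \left(3 + 2\right) + 400 = 5 + 400 = 405$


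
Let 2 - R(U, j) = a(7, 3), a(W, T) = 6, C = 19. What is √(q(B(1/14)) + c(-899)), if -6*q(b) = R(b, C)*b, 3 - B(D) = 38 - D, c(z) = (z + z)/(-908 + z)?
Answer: I*√3566448795/12649 ≈ 4.7213*I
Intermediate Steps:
c(z) = 2*z/(-908 + z) (c(z) = (2*z)/(-908 + z) = 2*z/(-908 + z))
R(U, j) = -4 (R(U, j) = 2 - 1*6 = 2 - 6 = -4)
B(D) = -35 + D (B(D) = 3 - (38 - D) = 3 + (-38 + D) = -35 + D)
q(b) = 2*b/3 (q(b) = -(-2)*b/3 = 2*b/3)
√(q(B(1/14)) + c(-899)) = √(2*(-35 + 1/14)/3 + 2*(-899)/(-908 - 899)) = √(2*(-35 + 1/14)/3 + 2*(-899)/(-1807)) = √((⅔)*(-489/14) + 2*(-899)*(-1/1807)) = √(-163/7 + 1798/1807) = √(-281955/12649) = I*√3566448795/12649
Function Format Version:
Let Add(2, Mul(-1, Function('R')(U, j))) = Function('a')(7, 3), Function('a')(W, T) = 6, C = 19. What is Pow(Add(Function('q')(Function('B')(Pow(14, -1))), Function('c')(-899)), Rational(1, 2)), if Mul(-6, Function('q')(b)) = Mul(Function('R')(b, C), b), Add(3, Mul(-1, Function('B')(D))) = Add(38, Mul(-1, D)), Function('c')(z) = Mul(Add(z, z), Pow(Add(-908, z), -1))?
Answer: Mul(Rational(1, 12649), I, Pow(3566448795, Rational(1, 2))) ≈ Mul(4.7213, I)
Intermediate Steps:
Function('c')(z) = Mul(2, z, Pow(Add(-908, z), -1)) (Function('c')(z) = Mul(Mul(2, z), Pow(Add(-908, z), -1)) = Mul(2, z, Pow(Add(-908, z), -1)))
Function('R')(U, j) = -4 (Function('R')(U, j) = Add(2, Mul(-1, 6)) = Add(2, -6) = -4)
Function('B')(D) = Add(-35, D) (Function('B')(D) = Add(3, Mul(-1, Add(38, Mul(-1, D)))) = Add(3, Add(-38, D)) = Add(-35, D))
Function('q')(b) = Mul(Rational(2, 3), b) (Function('q')(b) = Mul(Rational(-1, 6), Mul(-4, b)) = Mul(Rational(2, 3), b))
Pow(Add(Function('q')(Function('B')(Pow(14, -1))), Function('c')(-899)), Rational(1, 2)) = Pow(Add(Mul(Rational(2, 3), Add(-35, Pow(14, -1))), Mul(2, -899, Pow(Add(-908, -899), -1))), Rational(1, 2)) = Pow(Add(Mul(Rational(2, 3), Add(-35, Rational(1, 14))), Mul(2, -899, Pow(-1807, -1))), Rational(1, 2)) = Pow(Add(Mul(Rational(2, 3), Rational(-489, 14)), Mul(2, -899, Rational(-1, 1807))), Rational(1, 2)) = Pow(Add(Rational(-163, 7), Rational(1798, 1807)), Rational(1, 2)) = Pow(Rational(-281955, 12649), Rational(1, 2)) = Mul(Rational(1, 12649), I, Pow(3566448795, Rational(1, 2)))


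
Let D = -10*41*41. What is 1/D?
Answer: -1/16810 ≈ -5.9488e-5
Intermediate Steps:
D = -16810 (D = -410*41 = -16810)
1/D = 1/(-16810) = -1/16810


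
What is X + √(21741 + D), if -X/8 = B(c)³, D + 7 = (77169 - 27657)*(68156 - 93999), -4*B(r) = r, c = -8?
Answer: -64 + I*√1279516882 ≈ -64.0 + 35770.0*I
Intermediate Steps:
B(r) = -r/4
D = -1279538623 (D = -7 + (77169 - 27657)*(68156 - 93999) = -7 + 49512*(-25843) = -7 - 1279538616 = -1279538623)
X = -64 (X = -8*(-¼*(-8))³ = -8*2³ = -8*8 = -64)
X + √(21741 + D) = -64 + √(21741 - 1279538623) = -64 + √(-1279516882) = -64 + I*√1279516882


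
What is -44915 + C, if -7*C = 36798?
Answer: -351203/7 ≈ -50172.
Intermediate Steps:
C = -36798/7 (C = -⅐*36798 = -36798/7 ≈ -5256.9)
-44915 + C = -44915 - 36798/7 = -351203/7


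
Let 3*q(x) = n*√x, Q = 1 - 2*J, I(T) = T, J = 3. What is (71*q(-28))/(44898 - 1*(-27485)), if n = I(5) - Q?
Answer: 1420*I*√7/217149 ≈ 0.017301*I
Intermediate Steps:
Q = -5 (Q = 1 - 2*3 = 1 - 6 = -5)
n = 10 (n = 5 - 1*(-5) = 5 + 5 = 10)
q(x) = 10*√x/3 (q(x) = (10*√x)/3 = 10*√x/3)
(71*q(-28))/(44898 - 1*(-27485)) = (71*(10*√(-28)/3))/(44898 - 1*(-27485)) = (71*(10*(2*I*√7)/3))/(44898 + 27485) = (71*(20*I*√7/3))/72383 = (1420*I*√7/3)*(1/72383) = 1420*I*√7/217149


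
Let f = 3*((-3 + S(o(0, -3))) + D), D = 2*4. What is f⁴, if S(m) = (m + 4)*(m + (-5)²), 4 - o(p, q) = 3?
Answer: 26904200625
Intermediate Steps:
o(p, q) = 1 (o(p, q) = 4 - 1*3 = 4 - 3 = 1)
D = 8
S(m) = (4 + m)*(25 + m) (S(m) = (4 + m)*(m + 25) = (4 + m)*(25 + m))
f = 405 (f = 3*((-3 + (100 + 1² + 29*1)) + 8) = 3*((-3 + (100 + 1 + 29)) + 8) = 3*((-3 + 130) + 8) = 3*(127 + 8) = 3*135 = 405)
f⁴ = 405⁴ = 26904200625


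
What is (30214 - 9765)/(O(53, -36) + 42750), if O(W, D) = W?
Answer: 20449/42803 ≈ 0.47775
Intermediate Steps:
(30214 - 9765)/(O(53, -36) + 42750) = (30214 - 9765)/(53 + 42750) = 20449/42803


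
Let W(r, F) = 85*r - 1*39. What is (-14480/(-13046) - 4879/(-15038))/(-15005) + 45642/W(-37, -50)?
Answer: -16795039523215137/1171619325198520 ≈ -14.335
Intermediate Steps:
W(r, F) = -39 + 85*r (W(r, F) = 85*r - 39 = -39 + 85*r)
(-14480/(-13046) - 4879/(-15038))/(-15005) + 45642/W(-37, -50) = (-14480/(-13046) - 4879/(-15038))/(-15005) + 45642/(-39 + 85*(-37)) = (-14480*(-1/13046) - 4879*(-1/15038))*(-1/15005) + 45642/(-39 - 3145) = (7240/6523 + 4879/15038)*(-1/15005) + 45642/(-3184) = (140700837/98092874)*(-1/15005) + 45642*(-1/3184) = -140700837/1471883574370 - 22821/1592 = -16795039523215137/1171619325198520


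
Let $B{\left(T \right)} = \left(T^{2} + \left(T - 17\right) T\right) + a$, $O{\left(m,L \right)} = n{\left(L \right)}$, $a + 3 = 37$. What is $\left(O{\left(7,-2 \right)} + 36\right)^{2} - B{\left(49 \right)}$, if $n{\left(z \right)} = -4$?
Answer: $-2979$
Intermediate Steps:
$a = 34$ ($a = -3 + 37 = 34$)
$O{\left(m,L \right)} = -4$
$B{\left(T \right)} = 34 + T^{2} + T \left(-17 + T\right)$ ($B{\left(T \right)} = \left(T^{2} + \left(T - 17\right) T\right) + 34 = \left(T^{2} + \left(-17 + T\right) T\right) + 34 = \left(T^{2} + T \left(-17 + T\right)\right) + 34 = 34 + T^{2} + T \left(-17 + T\right)$)
$\left(O{\left(7,-2 \right)} + 36\right)^{2} - B{\left(49 \right)} = \left(-4 + 36\right)^{2} - \left(34 - 833 + 2 \cdot 49^{2}\right) = 32^{2} - \left(34 - 833 + 2 \cdot 2401\right) = 1024 - \left(34 - 833 + 4802\right) = 1024 - 4003 = -2979$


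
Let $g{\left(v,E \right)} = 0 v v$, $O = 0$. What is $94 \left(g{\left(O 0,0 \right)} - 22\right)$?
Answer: $-2068$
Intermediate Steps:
$g{\left(v,E \right)} = 0$ ($g{\left(v,E \right)} = 0 v = 0$)
$94 \left(g{\left(O 0,0 \right)} - 22\right) = 94 \left(0 - 22\right) = 94 \left(-22\right) = -2068$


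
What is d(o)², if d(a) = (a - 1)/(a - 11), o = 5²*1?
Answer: 144/49 ≈ 2.9388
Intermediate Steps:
o = 25 (o = 25*1 = 25)
d(a) = (-1 + a)/(-11 + a)
d(o)² = ((-1 + 25)/(-11 + 25))² = (24/14)² = ((1/14)*24)² = (12/7)² = 144/49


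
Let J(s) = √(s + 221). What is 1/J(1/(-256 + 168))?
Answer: 2*√427834/19447 ≈ 0.067269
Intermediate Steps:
J(s) = √(221 + s)
1/J(1/(-256 + 168)) = 1/(√(221 + 1/(-256 + 168))) = 1/(√(221 + 1/(-88))) = 1/(√(221 - 1/88)) = 1/(√(19447/88)) = 1/(√427834/44) = 2*√427834/19447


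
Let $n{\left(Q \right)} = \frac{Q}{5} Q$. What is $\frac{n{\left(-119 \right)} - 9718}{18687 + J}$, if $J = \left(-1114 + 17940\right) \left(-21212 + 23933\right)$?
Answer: $- \frac{34429}{229011165} \approx -0.00015034$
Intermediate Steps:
$n{\left(Q \right)} = \frac{Q^{2}}{5}$ ($n{\left(Q \right)} = Q \frac{1}{5} Q = \frac{Q}{5} Q = \frac{Q^{2}}{5}$)
$J = 45783546$ ($J = 16826 \cdot 2721 = 45783546$)
$\frac{n{\left(-119 \right)} - 9718}{18687 + J} = \frac{\frac{\left(-119\right)^{2}}{5} - 9718}{18687 + 45783546} = \frac{\frac{1}{5} \cdot 14161 + \left(-20726 + 11008\right)}{45802233} = \left(\frac{14161}{5} - 9718\right) \frac{1}{45802233} = \left(- \frac{34429}{5}\right) \frac{1}{45802233} = - \frac{34429}{229011165}$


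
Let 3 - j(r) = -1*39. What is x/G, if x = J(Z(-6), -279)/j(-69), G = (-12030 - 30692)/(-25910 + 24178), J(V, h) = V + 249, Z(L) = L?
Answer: 35073/149527 ≈ 0.23456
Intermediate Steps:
J(V, h) = 249 + V
G = 21361/866 (G = -42722/(-1732) = -42722*(-1/1732) = 21361/866 ≈ 24.666)
j(r) = 42 (j(r) = 3 - (-1)*39 = 3 - 1*(-39) = 3 + 39 = 42)
x = 81/14 (x = (249 - 6)/42 = 243*(1/42) = 81/14 ≈ 5.7857)
x/G = 81/(14*(21361/866)) = (81/14)*(866/21361) = 35073/149527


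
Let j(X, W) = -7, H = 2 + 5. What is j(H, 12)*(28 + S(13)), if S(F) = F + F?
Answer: -378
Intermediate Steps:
H = 7
S(F) = 2*F
j(H, 12)*(28 + S(13)) = -7*(28 + 2*13) = -7*(28 + 26) = -7*54 = -378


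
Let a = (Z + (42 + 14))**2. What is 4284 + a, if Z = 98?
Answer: 28000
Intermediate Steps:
a = 23716 (a = (98 + (42 + 14))**2 = (98 + 56)**2 = 154**2 = 23716)
4284 + a = 4284 + 23716 = 28000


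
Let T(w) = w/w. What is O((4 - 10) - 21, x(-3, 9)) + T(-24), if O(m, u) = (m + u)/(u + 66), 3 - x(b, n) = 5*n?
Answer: -15/8 ≈ -1.8750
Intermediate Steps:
x(b, n) = 3 - 5*n
T(w) = 1
O(m, u) = (m + u)/(66 + u)
O((4 - 10) - 21, x(-3, 9)) + T(-24) = (((4 - 10) - 21) + (3 - 5*9))/(66 + (3 - 5*9)) + 1 = ((-6 - 21) + (3 - 45))/(66 + (3 - 45)) + 1 = (-27 - 42)/(66 - 42) + 1 = -69/24 + 1 = (1/24)*(-69) + 1 = -23/8 + 1 = -15/8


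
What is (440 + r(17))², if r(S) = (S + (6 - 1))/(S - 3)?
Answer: 9554281/49 ≈ 1.9499e+5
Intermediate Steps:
r(S) = (5 + S)/(-3 + S) (r(S) = (S + 5)/(-3 + S) = (5 + S)/(-3 + S))
(440 + r(17))² = (440 + (5 + 17)/(-3 + 17))² = (440 + 22/14)² = (440 + (1/14)*22)² = (440 + 11/7)² = (3091/7)² = 9554281/49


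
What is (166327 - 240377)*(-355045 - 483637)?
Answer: 62104402100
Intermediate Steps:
(166327 - 240377)*(-355045 - 483637) = -74050*(-838682) = 62104402100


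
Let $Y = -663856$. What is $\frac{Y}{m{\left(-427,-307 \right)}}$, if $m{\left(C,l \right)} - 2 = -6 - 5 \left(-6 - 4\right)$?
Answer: $- \frac{331928}{23} \approx -14432.0$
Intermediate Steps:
$m{\left(C,l \right)} = 46$ ($m{\left(C,l \right)} = 2 - \left(6 + 5 \left(-6 - 4\right)\right) = 2 - -44 = 2 + \left(-6 + 50\right) = 2 + 44 = 46$)
$\frac{Y}{m{\left(-427,-307 \right)}} = - \frac{663856}{46} = \left(-663856\right) \frac{1}{46} = - \frac{331928}{23}$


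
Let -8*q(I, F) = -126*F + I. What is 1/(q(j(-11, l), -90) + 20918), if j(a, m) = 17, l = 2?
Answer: 8/155987 ≈ 5.1286e-5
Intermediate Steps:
q(I, F) = -I/8 + 63*F/4 (q(I, F) = -(-126*F + I)/8 = -(I - 126*F)/8 = -I/8 + 63*F/4)
1/(q(j(-11, l), -90) + 20918) = 1/((-⅛*17 + (63/4)*(-90)) + 20918) = 1/((-17/8 - 2835/2) + 20918) = 1/(-11357/8 + 20918) = 1/(155987/8) = 8/155987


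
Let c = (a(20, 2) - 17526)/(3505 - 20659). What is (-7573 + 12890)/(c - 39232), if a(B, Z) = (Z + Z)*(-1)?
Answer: -45603909/336484099 ≈ -0.13553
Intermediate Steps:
a(B, Z) = -2*Z (a(B, Z) = (2*Z)*(-1) = -2*Z)
c = 8765/8577 (c = (-2*2 - 17526)/(3505 - 20659) = (-4 - 17526)/(-17154) = -17530*(-1/17154) = 8765/8577 ≈ 1.0219)
(-7573 + 12890)/(c - 39232) = (-7573 + 12890)/(8765/8577 - 39232) = 5317/(-336484099/8577) = 5317*(-8577/336484099) = -45603909/336484099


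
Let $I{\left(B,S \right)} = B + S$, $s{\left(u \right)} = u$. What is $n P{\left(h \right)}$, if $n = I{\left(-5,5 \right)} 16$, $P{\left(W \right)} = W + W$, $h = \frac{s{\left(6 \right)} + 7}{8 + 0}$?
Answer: $0$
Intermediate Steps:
$h = \frac{13}{8}$ ($h = \frac{6 + 7}{8 + 0} = \frac{13}{8} \approx 1.625$)
$P{\left(W \right)} = 2 W$
$n = 0$ ($n = \left(-5 + 5\right) 16 = 0 \cdot 16 = 0$)
$n P{\left(h \right)} = 0 \cdot 2 \cdot \frac{13}{8} = 0 \cdot \frac{13}{4} = 0$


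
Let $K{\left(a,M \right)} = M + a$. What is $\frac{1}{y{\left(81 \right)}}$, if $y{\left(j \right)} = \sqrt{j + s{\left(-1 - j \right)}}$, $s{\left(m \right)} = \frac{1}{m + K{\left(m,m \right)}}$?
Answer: $\frac{\sqrt{196062}}{3985} \approx 0.11111$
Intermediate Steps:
$s{\left(m \right)} = \frac{1}{3 m}$ ($s{\left(m \right)} = \frac{1}{m + \left(m + m\right)} = \frac{1}{m + 2 m} = \frac{1}{3 m}$)
$y{\left(j \right)} = \sqrt{j + \frac{1}{3 \left(-1 - j\right)}}$
$\frac{1}{y{\left(81 \right)}} = \frac{1}{\frac{1}{3} \sqrt{3} \sqrt{- \frac{1}{1 + 81} + 3 \cdot 81}} = \frac{1}{\frac{1}{3} \sqrt{3} \sqrt{- \frac{1}{82} + 243}} = \frac{1}{\frac{1}{3} \sqrt{3} \sqrt{\frac{19925}{82}}} = \frac{1}{\frac{1}{3} \sqrt{3} \frac{5 \sqrt{65354}}{82}} = \frac{1}{\frac{5}{246} \sqrt{196062}} = \frac{\sqrt{196062}}{3985}$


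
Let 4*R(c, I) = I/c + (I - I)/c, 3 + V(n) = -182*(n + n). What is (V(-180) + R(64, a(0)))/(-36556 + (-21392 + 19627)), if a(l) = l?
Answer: -65517/38321 ≈ -1.7097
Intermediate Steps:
V(n) = -3 - 364*n (V(n) = -3 - 182*(n + n) = -3 - 364*n)
R(c, I) = I/(4*c) (R(c, I) = (I/c + (I - I)/c)/4 = (I/c + 0/c)/4 = (I/c + 0)/4 = (I/c)/4 = I/(4*c))
(V(-180) + R(64, a(0)))/(-36556 + (-21392 + 19627)) = ((-3 - 364*(-180)) + (¼)*0/64)/(-36556 + (-21392 + 19627)) = ((-3 + 65520) + (¼)*0*(1/64))/(-36556 - 1765) = (65517 + 0)/(-38321) = 65517*(-1/38321) = -65517/38321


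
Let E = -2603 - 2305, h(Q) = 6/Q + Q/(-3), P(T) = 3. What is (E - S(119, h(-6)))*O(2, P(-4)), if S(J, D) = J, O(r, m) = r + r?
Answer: -20108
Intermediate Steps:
O(r, m) = 2*r
h(Q) = 6/Q - Q/3 (h(Q) = 6/Q + Q*(-⅓) = 6/Q - Q/3)
E = -4908
(E - S(119, h(-6)))*O(2, P(-4)) = (-4908 - 1*119)*(2*2) = (-4908 - 119)*4 = -5027*4 = -20108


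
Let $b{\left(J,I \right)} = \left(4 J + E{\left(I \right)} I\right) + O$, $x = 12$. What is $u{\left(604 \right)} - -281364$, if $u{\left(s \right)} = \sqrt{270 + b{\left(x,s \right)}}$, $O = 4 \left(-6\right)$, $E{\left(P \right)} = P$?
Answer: $281364 + \sqrt{365110} \approx 2.8197 \cdot 10^{5}$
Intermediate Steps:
$O = -24$
$b{\left(J,I \right)} = -24 + I^{2} + 4 J$ ($b{\left(J,I \right)} = \left(4 J + I I\right) - 24 = \left(4 J + I^{2}\right) - 24 = \left(I^{2} + 4 J\right) - 24 = -24 + I^{2} + 4 J$)
$u{\left(s \right)} = \sqrt{294 + s^{2}}$ ($u{\left(s \right)} = \sqrt{270 + \left(-24 + s^{2} + 4 \cdot 12\right)} = \sqrt{270 + \left(-24 + s^{2} + 48\right)} = \sqrt{270 + \left(24 + s^{2}\right)} = \sqrt{294 + s^{2}}$)
$u{\left(604 \right)} - -281364 = \sqrt{294 + 604^{2}} - -281364 = \sqrt{294 + 364816} + 281364 = \sqrt{365110} + 281364 = 281364 + \sqrt{365110}$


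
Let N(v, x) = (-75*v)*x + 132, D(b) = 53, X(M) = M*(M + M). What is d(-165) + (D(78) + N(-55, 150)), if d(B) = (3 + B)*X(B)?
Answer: -8201965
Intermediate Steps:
X(M) = 2*M² (X(M) = M*(2*M) = 2*M²)
d(B) = 2*B²*(3 + B) (d(B) = (3 + B)*(2*B²) = 2*B²*(3 + B))
N(v, x) = 132 - 75*v*x (N(v, x) = -75*v*x + 132 = 132 - 75*v*x)
d(-165) + (D(78) + N(-55, 150)) = 2*(-165)²*(3 - 165) + (53 + (132 - 75*(-55)*150)) = 2*27225*(-162) + (53 + (132 + 618750)) = -8820900 + (53 + 618882) = -8820900 + 618935 = -8201965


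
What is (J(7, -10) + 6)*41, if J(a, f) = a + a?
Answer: 820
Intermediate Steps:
J(a, f) = 2*a
(J(7, -10) + 6)*41 = (2*7 + 6)*41 = (14 + 6)*41 = 20*41 = 820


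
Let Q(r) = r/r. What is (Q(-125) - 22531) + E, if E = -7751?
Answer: -30281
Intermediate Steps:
Q(r) = 1
(Q(-125) - 22531) + E = (1 - 22531) - 7751 = -22530 - 7751 = -30281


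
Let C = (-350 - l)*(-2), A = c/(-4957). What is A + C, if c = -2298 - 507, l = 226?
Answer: 5713269/4957 ≈ 1152.6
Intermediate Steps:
c = -2805
A = 2805/4957 (A = -2805/(-4957) = -2805*(-1/4957) = 2805/4957 ≈ 0.56587)
C = 1152 (C = (-350 - 1*226)*(-2) = (-350 - 226)*(-2) = -576*(-2) = 1152)
A + C = 2805/4957 + 1152 = 5713269/4957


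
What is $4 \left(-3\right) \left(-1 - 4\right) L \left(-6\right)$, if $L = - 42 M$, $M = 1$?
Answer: $15120$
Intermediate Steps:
$L = -42$ ($L = \left(-42\right) 1 = -42$)
$4 \left(-3\right) \left(-1 - 4\right) L \left(-6\right) = 4 \left(-3\right) \left(-1 - 4\right) \left(-42\right) \left(-6\right) = \left(-12\right) \left(-5\right) \left(-42\right) \left(-6\right) = 60 \left(-42\right) \left(-6\right) = \left(-2520\right) \left(-6\right) = 15120$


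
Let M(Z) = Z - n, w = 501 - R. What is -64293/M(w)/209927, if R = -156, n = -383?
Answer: -64293/218324080 ≈ -0.00029448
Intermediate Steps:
w = 657 (w = 501 - 1*(-156) = 501 + 156 = 657)
M(Z) = 383 + Z (M(Z) = Z - 1*(-383) = Z + 383 = 383 + Z)
-64293/M(w)/209927 = -64293/(383 + 657)/209927 = -64293/1040*(1/209927) = -64293*1/1040*(1/209927) = -64293/1040*1/209927 = -64293/218324080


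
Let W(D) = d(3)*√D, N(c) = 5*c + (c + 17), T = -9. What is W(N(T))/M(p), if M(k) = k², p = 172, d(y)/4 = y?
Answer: 3*I*√37/7396 ≈ 0.0024673*I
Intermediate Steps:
d(y) = 4*y
N(c) = 17 + 6*c (N(c) = 5*c + (17 + c) = 17 + 6*c)
W(D) = 12*√D (W(D) = (4*3)*√D = 12*√D)
W(N(T))/M(p) = (12*√(17 + 6*(-9)))/(172²) = (12*√(17 - 54))/29584 = (12*√(-37))*(1/29584) = (12*(I*√37))*(1/29584) = (12*I*√37)*(1/29584) = 3*I*√37/7396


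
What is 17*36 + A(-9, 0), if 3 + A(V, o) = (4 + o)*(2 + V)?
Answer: 581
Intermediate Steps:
A(V, o) = -3 + (2 + V)*(4 + o) (A(V, o) = -3 + (4 + o)*(2 + V) = -3 + (2 + V)*(4 + o))
17*36 + A(-9, 0) = 17*36 + (5 + 2*0 + 4*(-9) - 9*0) = 612 + (5 + 0 - 36 + 0) = 612 - 31 = 581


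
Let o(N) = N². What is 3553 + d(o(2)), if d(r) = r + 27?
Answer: 3584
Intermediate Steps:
d(r) = 27 + r
3553 + d(o(2)) = 3553 + (27 + 2²) = 3553 + (27 + 4) = 3553 + 31 = 3584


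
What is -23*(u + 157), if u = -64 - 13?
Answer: -1840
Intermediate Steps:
u = -77
-23*(u + 157) = -23*(-77 + 157) = -23*80 = -1840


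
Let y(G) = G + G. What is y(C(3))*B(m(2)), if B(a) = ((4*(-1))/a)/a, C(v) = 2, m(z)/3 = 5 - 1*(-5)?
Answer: -4/225 ≈ -0.017778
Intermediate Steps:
m(z) = 30 (m(z) = 3*(5 - 1*(-5)) = 3*(5 + 5) = 3*10 = 30)
y(G) = 2*G
B(a) = -4/a**2 (B(a) = (-4/a)/a = -4/a**2)
y(C(3))*B(m(2)) = (2*2)*(-4/30**2) = 4*(-4*1/900) = 4*(-1/225) = -4/225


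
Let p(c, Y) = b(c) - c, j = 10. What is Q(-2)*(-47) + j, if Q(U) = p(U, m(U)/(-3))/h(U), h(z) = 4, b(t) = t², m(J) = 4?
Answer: -121/2 ≈ -60.500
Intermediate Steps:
p(c, Y) = c² - c
Q(U) = U*(-1 + U)/4 (Q(U) = (U*(-1 + U))/4 = (U*(-1 + U))*(¼) = U*(-1 + U)/4)
Q(-2)*(-47) + j = ((¼)*(-2)*(-1 - 2))*(-47) + 10 = ((¼)*(-2)*(-3))*(-47) + 10 = (3/2)*(-47) + 10 = -141/2 + 10 = -121/2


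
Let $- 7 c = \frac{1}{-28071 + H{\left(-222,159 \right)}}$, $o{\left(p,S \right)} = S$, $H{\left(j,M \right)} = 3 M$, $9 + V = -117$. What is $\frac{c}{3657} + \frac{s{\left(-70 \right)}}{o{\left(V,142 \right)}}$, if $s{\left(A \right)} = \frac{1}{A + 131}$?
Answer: $\frac{176596867}{1529663304393} \approx 0.00011545$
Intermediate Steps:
$V = -126$ ($V = -9 - 117 = -126$)
$s{\left(A \right)} = \frac{1}{131 + A}$
$c = \frac{1}{193158}$ ($c = - \frac{1}{7 \left(-28071 + 3 \cdot 159\right)} = - \frac{1}{7 \left(-28071 + 477\right)} = - \frac{1}{7 \left(-27594\right)} = \left(- \frac{1}{7}\right) \left(- \frac{1}{27594}\right) = \frac{1}{193158} \approx 5.1771 \cdot 10^{-6}$)
$\frac{c}{3657} + \frac{s{\left(-70 \right)}}{o{\left(V,142 \right)}} = \frac{1}{193158 \cdot 3657} + \frac{1}{\left(131 - 70\right) 142} = \frac{1}{193158} \cdot \frac{1}{3657} + \frac{1}{61} \cdot \frac{1}{142} = \frac{1}{706378806} + \frac{1}{61} \cdot \frac{1}{142} = \frac{1}{706378806} + \frac{1}{8662} = \frac{176596867}{1529663304393}$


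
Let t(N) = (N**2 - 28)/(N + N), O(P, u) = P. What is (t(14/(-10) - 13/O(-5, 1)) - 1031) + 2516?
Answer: 22109/15 ≈ 1473.9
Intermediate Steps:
t(N) = (-28 + N**2)/(2*N) (t(N) = (-28 + N**2)/((2*N)) = (-28 + N**2)*(1/(2*N)) = (-28 + N**2)/(2*N))
(t(14/(-10) - 13/O(-5, 1)) - 1031) + 2516 = (((14/(-10) - 13/(-5))/2 - 14/(14/(-10) - 13/(-5))) - 1031) + 2516 = (((14*(-1/10) - 13*(-1/5))/2 - 14/(14*(-1/10) - 13*(-1/5))) - 1031) + 2516 = (((-7/5 + 13/5)/2 - 14/(-7/5 + 13/5)) - 1031) + 2516 = (((1/2)*(6/5) - 14/6/5) - 1031) + 2516 = ((3/5 - 14*5/6) - 1031) + 2516 = ((3/5 - 35/3) - 1031) + 2516 = (-166/15 - 1031) + 2516 = -15631/15 + 2516 = 22109/15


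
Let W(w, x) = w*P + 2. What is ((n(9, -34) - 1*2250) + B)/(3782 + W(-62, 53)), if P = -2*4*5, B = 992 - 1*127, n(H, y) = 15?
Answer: -685/3132 ≈ -0.21871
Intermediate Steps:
B = 865 (B = 992 - 127 = 865)
P = -40 (P = -8*5 = -40)
W(w, x) = 2 - 40*w (W(w, x) = w*(-40) + 2 = -40*w + 2 = 2 - 40*w)
((n(9, -34) - 1*2250) + B)/(3782 + W(-62, 53)) = ((15 - 1*2250) + 865)/(3782 + (2 - 40*(-62))) = ((15 - 2250) + 865)/(3782 + (2 + 2480)) = (-2235 + 865)/(3782 + 2482) = -1370/6264 = -1370*1/6264 = -685/3132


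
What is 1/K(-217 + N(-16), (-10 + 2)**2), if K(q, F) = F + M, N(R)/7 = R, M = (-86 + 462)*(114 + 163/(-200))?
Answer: 25/1065539 ≈ 2.3462e-5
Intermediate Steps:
M = 1063939/25 (M = 376*(114 + 163*(-1/200)) = 376*(114 - 163/200) = 376*(22637/200) = 1063939/25 ≈ 42558.)
N(R) = 7*R
K(q, F) = 1063939/25 + F (K(q, F) = F + 1063939/25 = 1063939/25 + F)
1/K(-217 + N(-16), (-10 + 2)**2) = 1/(1063939/25 + (-10 + 2)**2) = 1/(1063939/25 + (-8)**2) = 1/(1063939/25 + 64) = 1/(1065539/25) = 25/1065539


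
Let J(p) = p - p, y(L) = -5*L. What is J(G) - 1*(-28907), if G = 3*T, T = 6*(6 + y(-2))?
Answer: 28907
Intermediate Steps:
T = 96 (T = 6*(6 - 5*(-2)) = 6*(6 + 10) = 6*16 = 96)
G = 288 (G = 3*96 = 288)
J(p) = 0
J(G) - 1*(-28907) = 0 - 1*(-28907) = 0 + 28907 = 28907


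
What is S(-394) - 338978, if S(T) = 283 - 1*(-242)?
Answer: -338453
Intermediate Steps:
S(T) = 525 (S(T) = 283 + 242 = 525)
S(-394) - 338978 = 525 - 338978 = -338453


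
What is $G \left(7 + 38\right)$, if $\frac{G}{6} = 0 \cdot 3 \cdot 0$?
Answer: $0$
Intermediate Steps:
$G = 0$ ($G = 6 \cdot 0 \cdot 3 \cdot 0 = 6 \cdot 0 \cdot 0 = 6 \cdot 0 = 0$)
$G \left(7 + 38\right) = 0 \left(7 + 38\right) = 0 \cdot 45 = 0$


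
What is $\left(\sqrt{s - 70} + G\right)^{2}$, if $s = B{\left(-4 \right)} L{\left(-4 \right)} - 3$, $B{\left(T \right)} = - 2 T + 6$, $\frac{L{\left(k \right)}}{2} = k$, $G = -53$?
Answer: $\left(53 - i \sqrt{185}\right)^{2} \approx 2624.0 - 1441.8 i$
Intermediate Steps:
$L{\left(k \right)} = 2 k$
$B{\left(T \right)} = 6 - 2 T$
$s = -115$ ($s = \left(6 - -8\right) 2 \left(-4\right) - 3 = \left(6 + 8\right) \left(-8\right) - 3 = 14 \left(-8\right) - 3 = -112 - 3 = -115$)
$\left(\sqrt{s - 70} + G\right)^{2} = \left(\sqrt{-115 - 70} - 53\right)^{2} = \left(\sqrt{-185} - 53\right)^{2} = \left(i \sqrt{185} - 53\right)^{2} = \left(-53 + i \sqrt{185}\right)^{2}$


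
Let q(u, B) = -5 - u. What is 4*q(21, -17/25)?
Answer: -104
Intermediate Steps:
4*q(21, -17/25) = 4*(-5 - 1*21) = 4*(-5 - 21) = 4*(-26) = -104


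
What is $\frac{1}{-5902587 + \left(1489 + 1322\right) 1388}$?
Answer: $- \frac{1}{2000919} \approx -4.9977 \cdot 10^{-7}$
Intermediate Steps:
$\frac{1}{-5902587 + \left(1489 + 1322\right) 1388} = \frac{1}{-5902587 + 2811 \cdot 1388} = \frac{1}{-5902587 + 3901668} = \frac{1}{-2000919} = - \frac{1}{2000919}$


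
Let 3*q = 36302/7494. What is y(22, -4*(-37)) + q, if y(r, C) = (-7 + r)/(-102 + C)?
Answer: 1003561/517086 ≈ 1.9408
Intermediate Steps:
y(r, C) = (-7 + r)/(-102 + C)
q = 18151/11241 (q = (36302/7494)/3 = (36302*(1/7494))/3 = (⅓)*(18151/3747) = 18151/11241 ≈ 1.6147)
y(22, -4*(-37)) + q = (-7 + 22)/(-102 - 4*(-37)) + 18151/11241 = 15/(-102 + 148) + 18151/11241 = 15/46 + 18151/11241 = 1003561/517086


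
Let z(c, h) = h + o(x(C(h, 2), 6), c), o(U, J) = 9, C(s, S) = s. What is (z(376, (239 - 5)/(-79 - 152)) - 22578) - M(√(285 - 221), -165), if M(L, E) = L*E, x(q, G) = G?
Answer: -1636251/77 ≈ -21250.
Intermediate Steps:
z(c, h) = 9 + h (z(c, h) = h + 9 = 9 + h)
M(L, E) = E*L
(z(376, (239 - 5)/(-79 - 152)) - 22578) - M(√(285 - 221), -165) = ((9 + (239 - 5)/(-79 - 152)) - 22578) - (-165)*√(285 - 221) = ((9 + 234/(-231)) - 22578) - (-165)*√64 = ((9 + 234*(-1/231)) - 22578) - (-165)*8 = ((9 - 78/77) - 22578) - 1*(-1320) = (615/77 - 22578) + 1320 = -1737891/77 + 1320 = -1636251/77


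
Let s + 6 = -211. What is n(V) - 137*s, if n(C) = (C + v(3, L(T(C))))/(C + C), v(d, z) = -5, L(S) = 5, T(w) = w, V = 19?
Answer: 564858/19 ≈ 29729.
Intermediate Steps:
s = -217 (s = -6 - 211 = -217)
n(C) = (-5 + C)/(2*C) (n(C) = (C - 5)/(C + C) = (-5 + C)/((2*C)) = (-5 + C)*(1/(2*C)) = (-5 + C)/(2*C))
n(V) - 137*s = (½)*(-5 + 19)/19 - 137*(-217) = (½)*(1/19)*14 + 29729 = 7/19 + 29729 = 564858/19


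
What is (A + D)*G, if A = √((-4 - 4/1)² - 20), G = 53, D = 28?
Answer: 1484 + 106*√11 ≈ 1835.6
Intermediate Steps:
A = 2*√11 (A = √((-4 - 4*1)² - 20) = √((-4 - 4)² - 20) = √((-8)² - 20) = √(64 - 20) = √44 = 2*√11 ≈ 6.6332)
(A + D)*G = (2*√11 + 28)*53 = (28 + 2*√11)*53 = 1484 + 106*√11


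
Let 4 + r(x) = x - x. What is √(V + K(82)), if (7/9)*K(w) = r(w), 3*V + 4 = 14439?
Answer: √2119677/21 ≈ 69.329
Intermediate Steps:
V = 14435/3 (V = -4/3 + (⅓)*14439 = -4/3 + 4813 = 14435/3 ≈ 4811.7)
r(x) = -4 (r(x) = -4 + (x - x) = -4 + 0 = -4)
K(w) = -36/7 (K(w) = (9/7)*(-4) = -36/7)
√(V + K(82)) = √(14435/3 - 36/7) = √(100937/21) = √2119677/21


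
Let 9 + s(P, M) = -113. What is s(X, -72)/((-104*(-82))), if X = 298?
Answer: -61/4264 ≈ -0.014306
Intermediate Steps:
s(P, M) = -122 (s(P, M) = -9 - 113 = -122)
s(X, -72)/((-104*(-82))) = -122/((-104*(-82))) = -122/8528 = -122*1/8528 = -61/4264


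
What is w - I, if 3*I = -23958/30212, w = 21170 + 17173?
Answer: 579213351/15106 ≈ 38343.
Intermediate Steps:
w = 38343
I = -3993/15106 (I = (-23958/30212)/3 = (-23958*1/30212)/3 = (1/3)*(-11979/15106) = -3993/15106 ≈ -0.26433)
w - I = 38343 - 1*(-3993/15106) = 38343 + 3993/15106 = 579213351/15106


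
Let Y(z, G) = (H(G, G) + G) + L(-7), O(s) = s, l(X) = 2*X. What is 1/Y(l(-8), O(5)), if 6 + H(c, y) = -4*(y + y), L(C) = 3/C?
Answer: -7/290 ≈ -0.024138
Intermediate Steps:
H(c, y) = -6 - 8*y (H(c, y) = -6 - 4*(y + y) = -6 - 8*y)
Y(z, G) = -45/7 - 7*G (Y(z, G) = ((-6 - 8*G) + G) + 3/(-7) = (-6 - 7*G) + 3*(-⅐) = (-6 - 7*G) - 3/7 = -45/7 - 7*G)
1/Y(l(-8), O(5)) = 1/(-45/7 - 7*5) = 1/(-45/7 - 35) = 1/(-290/7) = -7/290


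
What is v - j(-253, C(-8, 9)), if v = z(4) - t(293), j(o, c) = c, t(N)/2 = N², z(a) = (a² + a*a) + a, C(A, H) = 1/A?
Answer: -1373295/8 ≈ -1.7166e+5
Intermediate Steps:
z(a) = a + 2*a² (z(a) = (a² + a²) + a = 2*a² + a = a + 2*a²)
t(N) = 2*N²
v = -171662 (v = 4*(1 + 2*4) - 2*293² = 4*(1 + 8) - 2*85849 = 4*9 - 1*171698 = 36 - 171698 = -171662)
v - j(-253, C(-8, 9)) = -171662 - 1/(-8) = -171662 - 1*(-⅛) = -171662 + ⅛ = -1373295/8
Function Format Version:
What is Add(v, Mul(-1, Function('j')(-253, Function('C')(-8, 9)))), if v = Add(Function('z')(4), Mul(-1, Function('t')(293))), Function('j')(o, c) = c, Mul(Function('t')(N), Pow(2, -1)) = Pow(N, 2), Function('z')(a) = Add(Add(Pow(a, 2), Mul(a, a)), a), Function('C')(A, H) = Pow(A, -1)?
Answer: Rational(-1373295, 8) ≈ -1.7166e+5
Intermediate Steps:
Function('z')(a) = Add(a, Mul(2, Pow(a, 2))) (Function('z')(a) = Add(Add(Pow(a, 2), Pow(a, 2)), a) = Add(Mul(2, Pow(a, 2)), a) = Add(a, Mul(2, Pow(a, 2))))
Function('t')(N) = Mul(2, Pow(N, 2))
v = -171662 (v = Add(Mul(4, Add(1, Mul(2, 4))), Mul(-1, Mul(2, Pow(293, 2)))) = Add(Mul(4, Add(1, 8)), Mul(-1, Mul(2, 85849))) = Add(Mul(4, 9), Mul(-1, 171698)) = Add(36, -171698) = -171662)
Add(v, Mul(-1, Function('j')(-253, Function('C')(-8, 9)))) = Add(-171662, Mul(-1, Pow(-8, -1))) = Add(-171662, Mul(-1, Rational(-1, 8))) = Add(-171662, Rational(1, 8)) = Rational(-1373295, 8)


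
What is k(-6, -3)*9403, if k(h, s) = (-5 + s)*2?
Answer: -150448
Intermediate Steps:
k(h, s) = -10 + 2*s
k(-6, -3)*9403 = (-10 + 2*(-3))*9403 = (-10 - 6)*9403 = -16*9403 = -150448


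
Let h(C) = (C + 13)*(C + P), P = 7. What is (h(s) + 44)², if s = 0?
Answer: 18225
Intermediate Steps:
h(C) = (7 + C)*(13 + C) (h(C) = (C + 13)*(C + 7) = (13 + C)*(7 + C) = (7 + C)*(13 + C))
(h(s) + 44)² = ((91 + 0² + 20*0) + 44)² = ((91 + 0 + 0) + 44)² = (91 + 44)² = 135² = 18225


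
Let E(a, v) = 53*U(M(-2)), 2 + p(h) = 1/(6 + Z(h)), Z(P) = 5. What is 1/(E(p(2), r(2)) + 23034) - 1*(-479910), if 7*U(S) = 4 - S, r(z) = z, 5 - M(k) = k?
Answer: 77303422897/161079 ≈ 4.7991e+5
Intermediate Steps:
M(k) = 5 - k
U(S) = 4/7 - S/7 (U(S) = (4 - S)/7 = 4/7 - S/7)
p(h) = -21/11 (p(h) = -2 + 1/(6 + 5) = -2 + 1/11 = -21/11)
E(a, v) = -159/7 (E(a, v) = 53*(4/7 - (5 - 1*(-2))/7) = 53*(4/7 - (5 + 2)/7) = 53*(4/7 - ⅐*7) = 53*(4/7 - 1) = 53*(-3/7) = -159/7)
1/(E(p(2), r(2)) + 23034) - 1*(-479910) = 1/(-159/7 + 23034) - 1*(-479910) = 1/(161079/7) + 479910 = 7/161079 + 479910 = 77303422897/161079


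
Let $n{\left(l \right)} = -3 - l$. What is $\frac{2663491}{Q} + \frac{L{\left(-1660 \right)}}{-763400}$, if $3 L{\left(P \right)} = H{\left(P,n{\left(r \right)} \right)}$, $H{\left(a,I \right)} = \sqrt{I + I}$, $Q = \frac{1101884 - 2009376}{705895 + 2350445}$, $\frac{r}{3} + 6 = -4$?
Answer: $- \frac{2035133520735}{226873} - \frac{\sqrt{6}}{763400} \approx -8.9704 \cdot 10^{6}$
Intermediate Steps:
$r = -30$ ($r = -18 + 3 \left(-4\right) = -18 - 12 = -30$)
$Q = - \frac{226873}{764085}$ ($Q = - \frac{907492}{3056340} = \left(-907492\right) \frac{1}{3056340} = - \frac{226873}{764085} \approx -0.29692$)
$H{\left(a,I \right)} = \sqrt{2} \sqrt{I}$ ($H{\left(a,I \right)} = \sqrt{2 I} = \sqrt{2} \sqrt{I}$)
$L{\left(P \right)} = \sqrt{6}$ ($L{\left(P \right)} = \frac{\sqrt{2} \sqrt{-3 - -30}}{3} = \frac{\sqrt{2} \sqrt{-3 + 30}}{3} = \frac{\sqrt{2} \sqrt{27}}{3} = \frac{\sqrt{2} \cdot 3 \sqrt{3}}{3} = \frac{3 \sqrt{6}}{3} = \sqrt{6}$)
$\frac{2663491}{Q} + \frac{L{\left(-1660 \right)}}{-763400} = \frac{2663491}{- \frac{226873}{764085}} + \frac{\sqrt{6}}{-763400} = 2663491 \left(- \frac{764085}{226873}\right) + \sqrt{6} \left(- \frac{1}{763400}\right) = - \frac{2035133520735}{226873} - \frac{\sqrt{6}}{763400}$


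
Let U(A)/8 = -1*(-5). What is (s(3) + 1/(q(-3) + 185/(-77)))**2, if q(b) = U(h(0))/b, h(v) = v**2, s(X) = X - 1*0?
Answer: 113934276/13213225 ≈ 8.6227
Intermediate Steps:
s(X) = X (s(X) = X + 0 = X)
U(A) = 40 (U(A) = 8*(-1*(-5)) = 8*5 = 40)
q(b) = 40/b
(s(3) + 1/(q(-3) + 185/(-77)))**2 = (3 + 1/(40/(-3) + 185/(-77)))**2 = (3 + 1/(40*(-1/3) + 185*(-1/77)))**2 = (3 + 1/(-40/3 - 185/77))**2 = (3 + 1/(-3635/231))**2 = (3 - 231/3635)**2 = (10674/3635)**2 = 113934276/13213225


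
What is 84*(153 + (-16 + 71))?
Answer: 17472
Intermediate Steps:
84*(153 + (-16 + 71)) = 84*(153 + 55) = 84*208 = 17472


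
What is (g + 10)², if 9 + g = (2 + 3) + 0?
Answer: 36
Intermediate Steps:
g = -4 (g = -9 + ((2 + 3) + 0) = -9 + (5 + 0) = -9 + 5 = -4)
(g + 10)² = (-4 + 10)² = 6² = 36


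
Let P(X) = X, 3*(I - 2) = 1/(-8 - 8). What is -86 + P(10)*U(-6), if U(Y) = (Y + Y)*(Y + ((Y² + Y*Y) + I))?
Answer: -16487/2 ≈ -8243.5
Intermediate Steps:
I = 95/48 (I = 2 + 1/(3*(-8 - 8)) = 2 + (⅓)/(-16) = 2 + (⅓)*(-1/16) = 2 - 1/48 = 95/48 ≈ 1.9792)
U(Y) = 2*Y*(95/48 + Y + 2*Y²) (U(Y) = (Y + Y)*(Y + ((Y² + Y*Y) + 95/48)) = (2*Y)*(Y + ((Y² + Y²) + 95/48)) = (2*Y)*(Y + (2*Y² + 95/48)) = (2*Y)*(Y + (95/48 + 2*Y²)) = (2*Y)*(95/48 + Y + 2*Y²) = 2*Y*(95/48 + Y + 2*Y²))
-86 + P(10)*U(-6) = -86 + 10*((1/24)*(-6)*(95 + 48*(-6) + 96*(-6)²)) = -86 + 10*((1/24)*(-6)*(95 - 288 + 96*36)) = -86 + 10*((1/24)*(-6)*(95 - 288 + 3456)) = -86 + 10*((1/24)*(-6)*3263) = -86 + 10*(-3263/4) = -86 - 16315/2 = -16487/2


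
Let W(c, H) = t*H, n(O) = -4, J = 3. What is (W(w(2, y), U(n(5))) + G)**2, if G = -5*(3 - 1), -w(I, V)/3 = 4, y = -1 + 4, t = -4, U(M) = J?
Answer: 484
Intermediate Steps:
U(M) = 3
y = 3
w(I, V) = -12 (w(I, V) = -3*4 = -12)
W(c, H) = -4*H
G = -10 (G = -5*2 = -10)
(W(w(2, y), U(n(5))) + G)**2 = (-4*3 - 10)**2 = (-12 - 10)**2 = (-22)**2 = 484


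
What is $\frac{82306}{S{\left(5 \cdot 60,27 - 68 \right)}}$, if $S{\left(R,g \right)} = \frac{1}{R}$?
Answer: $24691800$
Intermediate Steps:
$\frac{82306}{S{\left(5 \cdot 60,27 - 68 \right)}} = \frac{82306}{\frac{1}{5 \cdot 60}} = \frac{82306}{\frac{1}{300}} = 82306 \frac{1}{\frac{1}{300}} = 82306 \cdot 300 = 24691800$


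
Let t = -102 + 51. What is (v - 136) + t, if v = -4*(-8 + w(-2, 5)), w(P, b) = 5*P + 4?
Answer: -131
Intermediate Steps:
t = -51
w(P, b) = 4 + 5*P
v = 56 (v = -4*(-8 + (4 + 5*(-2))) = -4*(-8 + (4 - 10)) = -4*(-8 - 6) = -4*(-14) = 56)
(v - 136) + t = (56 - 136) - 51 = -80 - 51 = -131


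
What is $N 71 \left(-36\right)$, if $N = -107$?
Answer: $273492$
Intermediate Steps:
$N 71 \left(-36\right) = \left(-107\right) 71 \left(-36\right) = \left(-7597\right) \left(-36\right) = 273492$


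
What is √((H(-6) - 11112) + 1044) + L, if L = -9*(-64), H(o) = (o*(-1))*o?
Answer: 576 + 2*I*√2526 ≈ 576.0 + 100.52*I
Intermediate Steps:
H(o) = -o² (H(o) = (-o)*o = -o²)
L = 576
√((H(-6) - 11112) + 1044) + L = √((-1*(-6)² - 11112) + 1044) + 576 = √((-1*36 - 11112) + 1044) + 576 = √((-36 - 11112) + 1044) + 576 = √(-11148 + 1044) + 576 = √(-10104) + 576 = 2*I*√2526 + 576 = 576 + 2*I*√2526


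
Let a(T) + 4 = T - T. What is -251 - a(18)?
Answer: -247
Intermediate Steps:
a(T) = -4 (a(T) = -4 + (T - T) = -4 + 0 = -4)
-251 - a(18) = -251 - 1*(-4) = -251 + 4 = -247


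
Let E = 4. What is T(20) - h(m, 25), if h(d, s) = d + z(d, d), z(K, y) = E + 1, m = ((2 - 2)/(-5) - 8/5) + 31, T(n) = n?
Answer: -72/5 ≈ -14.400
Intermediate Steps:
m = 147/5 (m = (0*(-⅕) - 8*⅕) + 31 = (0 - 8/5) + 31 = -8/5 + 31 = 147/5 ≈ 29.400)
z(K, y) = 5 (z(K, y) = 4 + 1 = 5)
h(d, s) = 5 + d (h(d, s) = d + 5 = 5 + d)
T(20) - h(m, 25) = 20 - (5 + 147/5) = 20 - 1*172/5 = 20 - 172/5 = -72/5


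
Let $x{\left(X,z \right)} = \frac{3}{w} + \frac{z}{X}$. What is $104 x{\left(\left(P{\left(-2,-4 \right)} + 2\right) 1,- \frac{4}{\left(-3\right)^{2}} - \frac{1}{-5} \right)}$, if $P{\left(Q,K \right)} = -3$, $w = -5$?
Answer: $- \frac{1664}{45} \approx -36.978$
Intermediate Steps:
$x{\left(X,z \right)} = - \frac{3}{5} + \frac{z}{X}$ ($x{\left(X,z \right)} = \frac{3}{-5} + \frac{z}{X} = 3 \left(- \frac{1}{5}\right) + \frac{z}{X} = - \frac{3}{5} + \frac{z}{X}$)
$104 x{\left(\left(P{\left(-2,-4 \right)} + 2\right) 1,- \frac{4}{\left(-3\right)^{2}} - \frac{1}{-5} \right)} = 104 \left(- \frac{3}{5} + \frac{- \frac{4}{\left(-3\right)^{2}} - \frac{1}{-5}}{\left(-3 + 2\right) 1}\right) = 104 \left(- \frac{3}{5} + \frac{- \frac{4}{9} - - \frac{1}{5}}{\left(-1\right) 1}\right) = 104 \left(- \frac{3}{5} + \frac{\left(-4\right) \frac{1}{9} + \frac{1}{5}}{-1}\right) = 104 \left(- \frac{3}{5} + \left(- \frac{4}{9} + \frac{1}{5}\right) \left(-1\right)\right) = 104 \left(- \frac{3}{5} - - \frac{11}{45}\right) = 104 \left(- \frac{3}{5} + \frac{11}{45}\right) = 104 \left(- \frac{16}{45}\right) = - \frac{1664}{45}$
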